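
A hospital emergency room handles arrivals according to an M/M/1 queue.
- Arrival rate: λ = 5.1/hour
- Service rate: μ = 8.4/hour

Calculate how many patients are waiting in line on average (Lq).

ρ = λ/μ = 5.1/8.4 = 0.6071
For M/M/1: Lq = λ²/(μ(μ-λ))
Lq = 26.01/(8.4 × 3.30)
Lq = 0.9383 patients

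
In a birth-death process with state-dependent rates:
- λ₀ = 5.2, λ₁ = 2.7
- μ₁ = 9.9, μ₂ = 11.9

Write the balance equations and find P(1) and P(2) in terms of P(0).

Balance equations:
State 0: λ₀P₀ = μ₁P₁ → P₁ = (λ₀/μ₁)P₀ = (5.2/9.9)P₀ = 0.5253P₀
State 1: P₂ = (λ₀λ₁)/(μ₁μ₂)P₀ = (5.2×2.7)/(9.9×11.9)P₀ = 0.1192P₀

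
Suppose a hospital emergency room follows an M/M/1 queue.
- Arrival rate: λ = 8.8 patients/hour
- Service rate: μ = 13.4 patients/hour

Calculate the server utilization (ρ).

Server utilization: ρ = λ/μ
ρ = 8.8/13.4 = 0.6567
The server is busy 65.67% of the time.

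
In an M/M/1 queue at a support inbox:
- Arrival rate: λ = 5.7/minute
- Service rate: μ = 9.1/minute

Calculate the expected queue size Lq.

ρ = λ/μ = 5.7/9.1 = 0.6264
For M/M/1: Lq = λ²/(μ(μ-λ))
Lq = 32.49/(9.1 × 3.40)
Lq = 1.0501 emails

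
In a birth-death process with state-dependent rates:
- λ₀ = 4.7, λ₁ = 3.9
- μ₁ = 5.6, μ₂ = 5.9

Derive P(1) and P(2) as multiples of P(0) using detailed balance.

Balance equations:
State 0: λ₀P₀ = μ₁P₁ → P₁ = (λ₀/μ₁)P₀ = (4.7/5.6)P₀ = 0.8393P₀
State 1: P₂ = (λ₀λ₁)/(μ₁μ₂)P₀ = (4.7×3.9)/(5.6×5.9)P₀ = 0.5548P₀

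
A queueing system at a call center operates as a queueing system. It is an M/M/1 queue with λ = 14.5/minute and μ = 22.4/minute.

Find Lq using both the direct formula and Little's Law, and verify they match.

Method 1 (direct): Lq = λ²/(μ(μ-λ)) = 210.25/(22.4 × 7.90) = 1.1881

Method 2 (Little's Law):
W = 1/(μ-λ) = 1/7.90 = 0.12658
Wq = W - 1/μ = 0.12658 - 0.044643 = 0.08194
Lq = λWq = 14.5 × 0.08194 = 1.1881 ✔ (matches Method 1)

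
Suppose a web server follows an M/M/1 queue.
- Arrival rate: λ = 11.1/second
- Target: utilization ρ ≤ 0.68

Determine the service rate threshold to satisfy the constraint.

ρ = λ/μ, so μ = λ/ρ
μ ≥ 11.1/0.68 = 16.3235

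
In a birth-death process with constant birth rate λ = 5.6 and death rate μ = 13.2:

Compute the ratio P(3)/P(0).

For constant rates: P(n)/P(0) = (λ/μ)^n
P(3)/P(0) = (5.6/13.2)^3 = 0.424242^3 = 0.07636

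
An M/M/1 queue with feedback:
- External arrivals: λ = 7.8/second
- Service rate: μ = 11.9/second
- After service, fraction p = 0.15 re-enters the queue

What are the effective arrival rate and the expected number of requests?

Effective arrival rate: λ_eff = λ/(1-p) = 7.8/(1-0.15) = 7.8/0.85 = 9.1765
ρ = λ_eff/μ = 9.1765/11.9 = 0.77113
L = ρ/(1-ρ) = 0.77113/(1-0.77113) = 3.3693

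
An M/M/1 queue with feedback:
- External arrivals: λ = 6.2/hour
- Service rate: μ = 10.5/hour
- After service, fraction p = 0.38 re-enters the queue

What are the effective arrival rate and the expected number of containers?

Effective arrival rate: λ_eff = λ/(1-p) = 6.2/(1-0.38) = 6.2/0.62 = 10.0000
ρ = λ_eff/μ = 10.0000/10.5 = 0.952381
L = ρ/(1-ρ) = 0.952381/(1-0.952381) = 20.0000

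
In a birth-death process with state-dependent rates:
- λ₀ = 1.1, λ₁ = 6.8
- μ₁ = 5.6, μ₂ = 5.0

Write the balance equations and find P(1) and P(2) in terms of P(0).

Balance equations:
State 0: λ₀P₀ = μ₁P₁ → P₁ = (λ₀/μ₁)P₀ = (1.1/5.6)P₀ = 0.1964P₀
State 1: P₂ = (λ₀λ₁)/(μ₁μ₂)P₀ = (1.1×6.8)/(5.6×5.0)P₀ = 0.2671P₀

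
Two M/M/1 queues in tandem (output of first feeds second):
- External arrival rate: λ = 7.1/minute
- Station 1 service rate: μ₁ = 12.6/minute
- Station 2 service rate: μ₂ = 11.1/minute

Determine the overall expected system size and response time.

By Jackson's theorem, each station behaves as independent M/M/1.
Station 1: ρ₁ = 7.1/12.6 = 0.5635, L₁ = ρ₁/(1-ρ₁) = λ/(μ₁-λ) = 7.1/5.50 = 1.2909
Station 2: ρ₂ = 7.1/11.1 = 0.6396, L₂ = ρ₂/(1-ρ₂) = λ/(μ₂-λ) = 7.1/4.00 = 1.7750
Total: L = L₁ + L₂ = 1.2909 + 1.7750 = 3.0659
W = L/λ = 3.0659/7.1 = 0.4318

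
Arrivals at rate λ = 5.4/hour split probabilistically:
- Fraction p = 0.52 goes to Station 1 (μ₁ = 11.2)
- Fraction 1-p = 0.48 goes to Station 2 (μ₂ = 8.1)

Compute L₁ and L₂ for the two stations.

Effective rates: λ₁ = 5.4×0.52 = 2.808, λ₂ = 5.4×0.48 = 2.592
Station 1: ρ₁ = 2.808/11.2 = 0.2507, L₁ = ρ₁/(1-ρ₁) = 0.2507/(1-0.2507) = 0.3346
Station 2: ρ₂ = 2.592/8.1 = 0.3200, L₂ = ρ₂/(1-ρ₂) = 0.3200/(1-0.3200) = 0.4706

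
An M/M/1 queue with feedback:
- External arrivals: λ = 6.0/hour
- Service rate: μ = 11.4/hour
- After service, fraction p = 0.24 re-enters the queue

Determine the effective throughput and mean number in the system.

Effective arrival rate: λ_eff = λ/(1-p) = 6.0/(1-0.24) = 6.0/0.76 = 7.89474
ρ = λ_eff/μ = 7.89474/11.4 = 0.692521
L = ρ/(1-ρ) = 0.692521/(1-0.692521) = 2.2523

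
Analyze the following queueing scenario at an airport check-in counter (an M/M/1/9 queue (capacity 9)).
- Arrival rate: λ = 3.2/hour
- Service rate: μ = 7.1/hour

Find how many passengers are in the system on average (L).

ρ = λ/μ = 3.2/7.1 = 0.450704
P₀ = (1-ρ)/(1-ρ^(K+1)) = (1-0.450704)/(1-0.450704^10) = 0.5493/0.9997 = 0.5495
P_K = P₀×ρ^K = 0.5495 × 0.450704^9 = 0.5495 × 0.0007674 = 0.0004217
L = ρ[1 - (K+1)ρ^K + Kρ^(K+1)] / [(1-ρ)(1-ρ^(K+1))]
L = 0.450704 × (1 - 10×0.0007674 + 9×0.0003459) / ((1 - 0.450704) × (1 - 0.0003459)) = 0.8171 passengers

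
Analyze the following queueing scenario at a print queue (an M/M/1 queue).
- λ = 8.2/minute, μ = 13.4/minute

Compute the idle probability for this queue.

ρ = λ/μ = 8.2/13.4 = 0.6119
P(0) = 1 - ρ = 1 - 0.6119 = 0.3881
The server is idle 38.81% of the time.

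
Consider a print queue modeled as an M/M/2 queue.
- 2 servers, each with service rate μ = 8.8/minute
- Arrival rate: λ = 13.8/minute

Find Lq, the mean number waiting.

Traffic intensity: ρ = λ/(cμ) = 13.8/(2×8.8) = 0.7841
Since ρ = 0.7841 < 1, system is stable.
Offered load a = λ/μ = cρ = 13.8/8.8 = 1.5682
P₀ = [ Σₙ₌₀^1 aⁿ/n! + a^2/(2!(1-ρ)) ]⁻¹
Σ = a^0/0! + a^1/1! = 1.0000 + 1.5682 = 2.5682
a^2/(2!(1-ρ)) = 2.4592/(2 × 0.21591) = 5.6950
P₀ = 1/(2.5682 + 5.6950) = 0.1210
Lq = P₀·a^2·ρ / (2!(1-ρ)²) = 0.12102 × 2.4592 × 0.78409 / (2 × 0.046617) = 2.5029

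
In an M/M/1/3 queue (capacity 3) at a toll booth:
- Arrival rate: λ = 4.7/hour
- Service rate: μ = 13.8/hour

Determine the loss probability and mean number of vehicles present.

ρ = λ/μ = 4.7/13.8 = 0.34058
P₀ = (1-ρ)/(1-ρ^(K+1)) = (1-0.34058)/(1-0.34058^4) = 0.6594/0.9865 = 0.6684
P_K = P₀×ρ^K = 0.6684 × 0.34058^3 = 0.6684 × 0.03951 = 0.02641
Blocking probability P_3 = 0.02641 (2.64%)
L = ρ[1 - (K+1)ρ^K + Kρ^(K+1)] / [(1-ρ)(1-ρ^(K+1))]
L = 0.34058 × (1 - 4×0.03951 + 3×0.01345) / ((1 - 0.34058) × (1 - 0.01345)) = 0.4619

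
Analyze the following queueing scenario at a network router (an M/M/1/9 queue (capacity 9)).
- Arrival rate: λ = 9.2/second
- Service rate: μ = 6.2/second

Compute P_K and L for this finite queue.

ρ = λ/μ = 9.2/6.2 = 1.48387
P₀ = (1-ρ)/(1-ρ^(K+1)) = (1-1.48387)/(1-1.48387^10) = -0.48387/-50.7557 = 0.009533
P_K = P₀×ρ^K = 0.009533 × 1.48387^9 = 0.009533 × 34.8789 = 0.3325
Blocking probability P_9 = 0.3325 (33.25%)
L = ρ[1 - (K+1)ρ^K + Kρ^(K+1)] / [(1-ρ)(1-ρ^(K+1))]
L = 1.48387 × (1 - 10×34.87889 + 9×51.75574) / ((1 - 1.48387) × (1 - 51.75574)) = 7.1304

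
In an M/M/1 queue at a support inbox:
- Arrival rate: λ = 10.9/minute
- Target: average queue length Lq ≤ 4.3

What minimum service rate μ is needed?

For M/M/1: Lq = λ²/(μ(μ-λ))
Need Lq ≤ 4.3, i.e. μ(μ-λ) ≥ λ²/4.3
μ² - 10.9μ - 118.81/4.3 ≥ 0  →  μ² - 10.9μ - 27.63023 ≥ 0
Quadratic formula (positive root): μ = [λ + √(λ² + 4×27.63023)]/2
Discriminant: 118.81 + 4×27.63023 = 229.3309, √229.3309 = 15.14368
μ ≥ (10.9 + 15.14368)/2 = 13.0218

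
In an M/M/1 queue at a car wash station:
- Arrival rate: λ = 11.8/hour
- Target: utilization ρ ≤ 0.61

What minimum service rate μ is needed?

ρ = λ/μ, so μ = λ/ρ
μ ≥ 11.8/0.61 = 19.3443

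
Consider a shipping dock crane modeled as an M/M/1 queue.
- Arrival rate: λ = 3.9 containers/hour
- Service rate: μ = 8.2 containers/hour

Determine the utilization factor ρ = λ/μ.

Server utilization: ρ = λ/μ
ρ = 3.9/8.2 = 0.4756
The server is busy 47.56% of the time.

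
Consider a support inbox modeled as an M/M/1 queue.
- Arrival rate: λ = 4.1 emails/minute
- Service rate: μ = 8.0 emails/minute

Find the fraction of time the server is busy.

Server utilization: ρ = λ/μ
ρ = 4.1/8.0 = 0.5125
The server is busy 51.25% of the time.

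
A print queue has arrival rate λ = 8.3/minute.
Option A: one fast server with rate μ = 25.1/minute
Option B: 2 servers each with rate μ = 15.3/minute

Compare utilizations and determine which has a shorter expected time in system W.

Option A: single server μ = 25.1 (M/M/1)
  ρ_A = 8.3/25.1 = 0.3307
  W_A = 1/(μ-λ) = 1/(25.1-8.3) = 1/16.80 = 0.05952

Option B: 2 servers μ = 15.3 (M/M/2)
  ρ_B = λ/(cμ) = 8.3/(2×15.3) = 0.2712
  Offered load a = λ/μ = cρ = 8.3/15.3 = 0.5425
  P₀ = [ Σₙ₌₀^1 aⁿ/n! + a^2/(2!(1-ρ)) ]⁻¹
  Σ = a^0/0! + a^1/1! = 1.0000 + 0.5425 = 1.5425
  a^2/(2!(1-ρ)) = 0.2943/(2 × 0.7288) = 0.2019
  P₀ = 1/(1.5425 + 0.2019) = 0.5733
  Lq = P₀·a^2·ρ / (2!(1-ρ)²) = 0.5733 × 0.2943 × 0.2712 / (2 × 0.5311) = 0.04308
  Wq_B = Lq/λ = 0.0430813/8.3 = 0.005191
  W_B = Wq_B + 1/μ = 0.005191 + 0.06536 = 0.07055

Since W_A = 0.05952 < W_B = 0.07055, Option A (single fast server) has the shorter time in system.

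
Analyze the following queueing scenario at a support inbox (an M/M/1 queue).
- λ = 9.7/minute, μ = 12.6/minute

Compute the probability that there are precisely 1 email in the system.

ρ = λ/μ = 9.7/12.6 = 0.7698
P(n) = (1-ρ)ρⁿ
P(1) = (1-0.7698) × 0.7698^1
P(1) = 0.2302 × 0.7698
P(1) = 0.1772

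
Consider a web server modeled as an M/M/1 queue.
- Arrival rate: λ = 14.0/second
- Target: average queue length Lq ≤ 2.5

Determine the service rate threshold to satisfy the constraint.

For M/M/1: Lq = λ²/(μ(μ-λ))
Need Lq ≤ 2.5, i.e. μ(μ-λ) ≥ λ²/2.5
μ² - 14.0μ - 196.00/2.5 ≥ 0  →  μ² - 14.0μ - 78.4000 ≥ 0
Quadratic formula (positive root): μ = [λ + √(λ² + 4×78.4000)]/2
Discriminant: 196.00 + 4×78.4000 = 509.6000, √509.6000 = 22.5743
μ ≥ (14.0 + 22.5743)/2 = 18.2872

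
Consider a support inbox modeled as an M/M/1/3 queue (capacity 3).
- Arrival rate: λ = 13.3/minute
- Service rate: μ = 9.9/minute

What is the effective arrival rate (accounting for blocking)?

ρ = λ/μ = 13.3/9.9 = 1.3434
P₀ = (1-ρ)/(1-ρ^(K+1)) = (1-1.3434)/(1-1.3434^4) = -0.3434/-2.2570 = 0.1521
P_K = P₀×ρ^K = 0.15215 × 1.3434^3 = 0.15215 × 2.4245 = 0.3689
λ_eff = λ(1-P_K) = 13.3 × (1 - 0.36889) = 13.3 × 0.63111 = 8.3938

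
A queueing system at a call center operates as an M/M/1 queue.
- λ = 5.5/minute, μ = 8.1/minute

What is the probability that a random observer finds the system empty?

ρ = λ/μ = 5.5/8.1 = 0.6790
P(0) = 1 - ρ = 1 - 0.6790 = 0.3210
The server is idle 32.10% of the time.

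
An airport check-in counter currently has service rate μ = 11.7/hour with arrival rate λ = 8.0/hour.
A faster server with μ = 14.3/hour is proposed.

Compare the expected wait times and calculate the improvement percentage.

System 1: ρ₁ = 8.0/11.7 = 0.6838, W₁ = 1/(11.7-8.0) = 0.27027
System 2: ρ₂ = 8.0/14.3 = 0.5594, W₂ = 1/(14.3-8.0) = 0.15873
Improvement: (W₁-W₂)/W₁ = (0.27027-0.15873)/0.27027 = 41.27%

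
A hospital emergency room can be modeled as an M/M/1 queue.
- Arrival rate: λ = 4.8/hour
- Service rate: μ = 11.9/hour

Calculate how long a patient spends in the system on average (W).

First, compute utilization: ρ = λ/μ = 4.8/11.9 = 0.4034
For M/M/1: W = 1/(μ-λ)
W = 1/(11.9-4.8) = 1/7.10
W = 0.1408 hours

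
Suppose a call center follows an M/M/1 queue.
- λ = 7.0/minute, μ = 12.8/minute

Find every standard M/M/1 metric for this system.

Step 1: ρ = λ/μ = 7.0/12.8 = 0.5469
Step 2: L = λ/(μ-λ) = 7.0/5.80 = 1.2069
Step 3: Lq = λ²/(μ(μ-λ)) = 49.00/(12.8×5.80) = 0.6600
Step 4: W = 1/(μ-λ) = 1/5.80 = 0.17241
Step 5: Wq = λ/(μ(μ-λ)) = 7.0/(12.8×5.80) = 0.09429
Step 6: P(0) = 1-ρ = 0.4531
Verify: L = λW = 7.0×0.17241 = 1.2069 ✔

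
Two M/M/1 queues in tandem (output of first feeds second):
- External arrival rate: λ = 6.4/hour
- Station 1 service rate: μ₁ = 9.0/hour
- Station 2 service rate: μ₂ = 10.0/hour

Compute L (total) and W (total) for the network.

By Jackson's theorem, each station behaves as independent M/M/1.
Station 1: ρ₁ = 6.4/9.0 = 0.7111, L₁ = ρ₁/(1-ρ₁) = λ/(μ₁-λ) = 6.4/2.60 = 2.4615
Station 2: ρ₂ = 6.4/10.0 = 0.6400, L₂ = ρ₂/(1-ρ₂) = λ/(μ₂-λ) = 6.4/3.60 = 1.7778
Total: L = L₁ + L₂ = 2.4615 + 1.7778 = 4.2393
W = L/λ = 4.2393/6.4 = 0.6624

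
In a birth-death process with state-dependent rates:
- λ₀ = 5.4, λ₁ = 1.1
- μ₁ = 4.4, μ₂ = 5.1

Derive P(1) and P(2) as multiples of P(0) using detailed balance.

Balance equations:
State 0: λ₀P₀ = μ₁P₁ → P₁ = (λ₀/μ₁)P₀ = (5.4/4.4)P₀ = 1.2273P₀
State 1: P₂ = (λ₀λ₁)/(μ₁μ₂)P₀ = (5.4×1.1)/(4.4×5.1)P₀ = 0.2647P₀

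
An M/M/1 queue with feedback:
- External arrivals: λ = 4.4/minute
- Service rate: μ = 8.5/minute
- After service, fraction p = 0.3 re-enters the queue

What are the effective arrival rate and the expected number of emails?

Effective arrival rate: λ_eff = λ/(1-p) = 4.4/(1-0.3) = 4.4/0.70 = 6.285714
ρ = λ_eff/μ = 6.285714/8.5 = 0.739496
L = ρ/(1-ρ) = 0.739496/(1-0.739496) = 2.8387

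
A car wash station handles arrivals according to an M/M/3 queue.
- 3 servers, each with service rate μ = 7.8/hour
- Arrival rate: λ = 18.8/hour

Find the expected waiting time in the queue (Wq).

Traffic intensity: ρ = λ/(cμ) = 18.8/(3×7.8) = 0.8034
Since ρ = 0.8034 < 1, system is stable.
Offered load a = λ/μ = cρ = 18.8/7.8 = 2.4103
P₀ = [ Σₙ₌₀^2 aⁿ/n! + a^3/(3!(1-ρ)) ]⁻¹
Σ = a^0/0! + a^1/1! + a^2/2! = 1.00000 + 2.41026 + 2.90467 = 6.3149
a^3/(3!(1-ρ)) = 14.0020/(6 × 0.19658) = 11.8713
P₀ = 1/(6.3149 + 11.8713) = 0.05499
Lq = P₀·a^3·ρ / (3!(1-ρ)²) = 0.054987 × 14.0020 × 0.80342 / (6 × 0.038644) = 2.6678
Wq = Lq/λ = 2.6678/18.8 = 0.1419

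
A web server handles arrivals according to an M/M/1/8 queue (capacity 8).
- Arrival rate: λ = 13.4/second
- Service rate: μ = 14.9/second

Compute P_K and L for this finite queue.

ρ = λ/μ = 13.4/14.9 = 0.89933
P₀ = (1-ρ)/(1-ρ^(K+1)) = (1-0.89933)/(1-0.89933^9) = 0.10067/0.61517 = 0.1636
P_K = P₀×ρ^K = 0.16365 × 0.89933^8 = 0.16365 × 0.42791 = 0.07003
Blocking probability P_8 = 0.07003 (7.00%)
L = ρ[1 - (K+1)ρ^K + Kρ^(K+1)] / [(1-ρ)(1-ρ^(K+1))]
L = 0.89933 × (1 - 9×0.427910 + 8×0.384832) / ((1 - 0.89933) × (1 - 0.384832)) = 3.3033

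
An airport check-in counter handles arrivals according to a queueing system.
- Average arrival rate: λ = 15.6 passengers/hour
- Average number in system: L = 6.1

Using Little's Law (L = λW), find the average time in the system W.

Little's Law: L = λW, so W = L/λ
W = 6.1/15.6 = 0.3910 hours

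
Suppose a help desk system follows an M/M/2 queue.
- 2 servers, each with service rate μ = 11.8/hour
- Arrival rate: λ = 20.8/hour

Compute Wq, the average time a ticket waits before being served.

Traffic intensity: ρ = λ/(cμ) = 20.8/(2×11.8) = 0.8814
Since ρ = 0.8814 < 1, system is stable.
Offered load a = λ/μ = cρ = 20.8/11.8 = 1.7627
P₀ = [ Σₙ₌₀^1 aⁿ/n! + a^2/(2!(1-ρ)) ]⁻¹
Σ = a^0/0! + a^1/1! = 1.0000 + 1.7627 = 2.7627
a^2/(2!(1-ρ)) = 3.10715/(2 × 0.118644) = 13.0944
P₀ = 1/(2.7627 + 13.0944) = 0.06306
Lq = P₀·a^2·ρ / (2!(1-ρ)²) = 0.0630631 × 3.10715 × 0.881356 / (2 × 0.0140764) = 6.1343
Wq = Lq/λ = 6.1343/20.8 = 0.2949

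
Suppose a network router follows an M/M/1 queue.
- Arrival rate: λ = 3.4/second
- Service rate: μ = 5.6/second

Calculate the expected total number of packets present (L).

ρ = λ/μ = 3.4/5.6 = 0.6071
For M/M/1: L = λ/(μ-λ)
L = 3.4/(5.6-3.4) = 3.4/2.20
L = 1.5455 packets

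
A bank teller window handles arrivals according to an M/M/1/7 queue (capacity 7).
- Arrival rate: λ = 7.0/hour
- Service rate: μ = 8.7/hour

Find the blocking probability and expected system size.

ρ = λ/μ = 7.0/8.7 = 0.804598
P₀ = (1-ρ)/(1-ρ^(K+1)) = (1-0.804598)/(1-0.804598^8) = 0.1954/0.8244 = 0.2370
P_K = P₀×ρ^K = 0.2370 × 0.804598^7 = 0.2370 × 0.2183 = 0.05174
Blocking probability P_7 = 0.05174 (5.17%)
L = ρ[1 - (K+1)ρ^K + Kρ^(K+1)] / [(1-ρ)(1-ρ^(K+1))]
L = 0.804598 × (1 - 8×0.218299 + 7×0.175643) / ((1 - 0.804598) × (1 - 0.175643)) = 2.4131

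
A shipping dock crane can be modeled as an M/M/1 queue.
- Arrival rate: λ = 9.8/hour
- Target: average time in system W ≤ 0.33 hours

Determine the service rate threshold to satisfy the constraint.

For M/M/1: W = 1/(μ-λ)
Need W ≤ 0.33, so 1/(μ-λ) ≤ 0.33
μ - λ ≥ 1/0.33 = 3.0303
μ ≥ 9.8 + 3.0303 = 12.8303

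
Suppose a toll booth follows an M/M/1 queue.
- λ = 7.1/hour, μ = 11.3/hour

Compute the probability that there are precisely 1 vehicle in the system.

ρ = λ/μ = 7.1/11.3 = 0.6283
P(n) = (1-ρ)ρⁿ
P(1) = (1-0.6283) × 0.6283^1
P(1) = 0.3717 × 0.6283
P(1) = 0.2335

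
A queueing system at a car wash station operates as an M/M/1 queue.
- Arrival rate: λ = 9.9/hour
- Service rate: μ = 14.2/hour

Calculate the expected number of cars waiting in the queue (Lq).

ρ = λ/μ = 9.9/14.2 = 0.6972
For M/M/1: Lq = λ²/(μ(μ-λ))
Lq = 98.01/(14.2 × 4.30)
Lq = 1.6051 cars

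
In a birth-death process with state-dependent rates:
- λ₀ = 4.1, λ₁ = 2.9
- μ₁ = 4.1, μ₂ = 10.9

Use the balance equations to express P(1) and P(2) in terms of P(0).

Balance equations:
State 0: λ₀P₀ = μ₁P₁ → P₁ = (λ₀/μ₁)P₀ = (4.1/4.1)P₀ = 1.0000P₀
State 1: P₂ = (λ₀λ₁)/(μ₁μ₂)P₀ = (4.1×2.9)/(4.1×10.9)P₀ = 0.2661P₀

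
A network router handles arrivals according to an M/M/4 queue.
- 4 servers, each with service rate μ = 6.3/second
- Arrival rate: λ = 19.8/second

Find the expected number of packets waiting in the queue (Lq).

Traffic intensity: ρ = λ/(cμ) = 19.8/(4×6.3) = 0.7857
Since ρ = 0.7857 < 1, system is stable.
Offered load a = λ/μ = cρ = 19.8/6.3 = 3.1429
P₀ = [ Σₙ₌₀^3 aⁿ/n! + a^4/(4!(1-ρ)) ]⁻¹
Σ = a^0/0! + a^1/1! + a^2/2! + a^3/3! = 1.00000 + 3.14286 + 4.93878 + 5.17396 = 14.2556
a^4/(4!(1-ρ)) = 97.56601/(24 × 0.2142857) = 18.9712
P₀ = 1/(14.2556 + 18.9712) = 0.03010
Lq = P₀·a^4·ρ / (4!(1-ρ)²) = 0.030096 × 97.5660 × 0.78571 / (24 × 0.045918) = 2.0935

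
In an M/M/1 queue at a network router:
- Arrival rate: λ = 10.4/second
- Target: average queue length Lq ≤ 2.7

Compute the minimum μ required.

For M/M/1: Lq = λ²/(μ(μ-λ))
Need Lq ≤ 2.7, i.e. μ(μ-λ) ≥ λ²/2.7
μ² - 10.4μ - 108.16/2.7 ≥ 0  →  μ² - 10.4μ - 40.05926 ≥ 0
Quadratic formula (positive root): μ = [λ + √(λ² + 4×40.05926)]/2
Discriminant: 108.16 + 4×40.05926 = 268.3970, √268.3970 = 16.3828
μ ≥ (10.4 + 16.3828)/2 = 13.3914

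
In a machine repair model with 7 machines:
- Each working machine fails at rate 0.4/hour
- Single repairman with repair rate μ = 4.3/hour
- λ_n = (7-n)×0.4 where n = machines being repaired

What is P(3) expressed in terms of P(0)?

P(3)/P(0) = ∏_{i=0}^{3-1} λ_i/μ_{i+1}
= (7-0)×0.4/4.3 × (7-1)×0.4/4.3 × (7-2)×0.4/4.3
= 0.1690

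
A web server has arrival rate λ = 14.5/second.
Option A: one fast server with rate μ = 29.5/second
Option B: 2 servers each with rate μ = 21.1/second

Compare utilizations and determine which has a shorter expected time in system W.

Option A: single server μ = 29.5 (M/M/1)
  ρ_A = 14.5/29.5 = 0.4915
  W_A = 1/(μ-λ) = 1/(29.5-14.5) = 1/15.00 = 0.06667

Option B: 2 servers μ = 21.1 (M/M/2)
  ρ_B = λ/(cμ) = 14.5/(2×21.1) = 0.3436
  Offered load a = λ/μ = cρ = 14.5/21.1 = 0.6872
  P₀ = [ Σₙ₌₀^1 aⁿ/n! + a^2/(2!(1-ρ)) ]⁻¹
  Σ = a^0/0! + a^1/1! = 1.0000 + 0.6872 = 1.6872
  a^2/(2!(1-ρ)) = 0.4722/(2 × 0.6564) = 0.3597
  P₀ = 1/(1.6872 + 0.3597) = 0.4885
  Lq = P₀·a^2·ρ / (2!(1-ρ)²) = 0.48854 × 0.47225 × 0.34360 / (2 × 0.43086) = 0.09199
  Wq_B = Lq/λ = 0.091994/14.5 = 0.0063444
  W_B = Wq_B + 1/μ = 0.0063444 + 0.047393 = 0.05374

Since W_B = 0.05374 < W_A = 0.06667, Option B (multiple servers) has the shorter time in system.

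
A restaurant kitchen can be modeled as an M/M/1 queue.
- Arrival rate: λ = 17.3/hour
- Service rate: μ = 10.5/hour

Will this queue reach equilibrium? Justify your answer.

Stability requires ρ = λ/(cμ) < 1
ρ = 17.3/(1 × 10.5) = 17.3/10.50 = 1.6476
Since 1.6476 ≥ 1, the system is UNSTABLE.
Queue grows without bound. Need μ > λ = 17.3.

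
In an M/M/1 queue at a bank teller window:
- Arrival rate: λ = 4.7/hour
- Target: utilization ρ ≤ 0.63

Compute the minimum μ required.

ρ = λ/μ, so μ = λ/ρ
μ ≥ 4.7/0.63 = 7.4603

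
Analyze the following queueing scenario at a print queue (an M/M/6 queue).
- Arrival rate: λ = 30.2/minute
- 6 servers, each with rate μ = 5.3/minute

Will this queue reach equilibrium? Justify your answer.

Stability requires ρ = λ/(cμ) < 1
ρ = 30.2/(6 × 5.3) = 30.2/31.80 = 0.9497
Since 0.9497 < 1, the system is STABLE.
The servers are busy 94.97% of the time.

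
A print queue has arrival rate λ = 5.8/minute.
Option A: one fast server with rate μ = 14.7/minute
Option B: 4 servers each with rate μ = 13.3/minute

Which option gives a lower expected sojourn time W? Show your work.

Option A: single server μ = 14.7 (M/M/1)
  ρ_A = 5.8/14.7 = 0.3946
  W_A = 1/(μ-λ) = 1/(14.7-5.8) = 1/8.90 = 0.1124

Option B: 4 servers μ = 13.3 (M/M/4)
  ρ_B = λ/(cμ) = 5.8/(4×13.3) = 0.1090
  Offered load a = λ/μ = cρ = 5.8/13.3 = 0.4361
  P₀ = [ Σₙ₌₀^3 aⁿ/n! + a^4/(4!(1-ρ)) ]⁻¹
  Σ = a^0/0! + a^1/1! + a^2/2! + a^3/3! = 1.0000 + 0.4361 + 0.09509 + 0.01382 = 1.5450
  a^4/(4!(1-ρ)) = 0.03617/(24 × 0.8910) = 0.001691
  P₀ = 1/(1.5450 + 0.001691) = 0.6465
  Lq = P₀·a^4·ρ / (4!(1-ρ)²) = 0.6465 × 0.03617 × 0.1090 / (24 × 0.7938) = 0.0001338
  Wq_B = Lq/λ = 0.0001338/5.8 = 0.00002307
  W_B = Wq_B + 1/μ = 0.00002307 + 0.07519 = 0.07521

Since W_B = 0.07521 < W_A = 0.1124, Option B (multiple servers) has the shorter time in system.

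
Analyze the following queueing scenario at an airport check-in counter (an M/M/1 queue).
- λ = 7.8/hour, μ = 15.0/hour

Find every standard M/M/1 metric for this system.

Step 1: ρ = λ/μ = 7.8/15.0 = 0.5200
Step 2: L = λ/(μ-λ) = 7.8/7.20 = 1.0833
Step 3: Lq = λ²/(μ(μ-λ)) = 60.84/(15.0×7.20) = 0.5633
Step 4: W = 1/(μ-λ) = 1/7.20 = 0.13889
Step 5: Wq = λ/(μ(μ-λ)) = 7.8/(15.0×7.20) = 0.07222
Step 6: P(0) = 1-ρ = 0.4800
Verify: L = λW = 7.8×0.13889 = 1.0833 ✔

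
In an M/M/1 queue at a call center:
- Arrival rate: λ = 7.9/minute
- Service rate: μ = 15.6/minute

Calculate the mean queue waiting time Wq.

First, compute utilization: ρ = λ/μ = 7.9/15.6 = 0.5064
For M/M/1: Wq = λ/(μ(μ-λ))
Wq = 7.9/(15.6 × (15.6-7.9))
Wq = 7.9/(15.6 × 7.70)
Wq = 0.06577 minutes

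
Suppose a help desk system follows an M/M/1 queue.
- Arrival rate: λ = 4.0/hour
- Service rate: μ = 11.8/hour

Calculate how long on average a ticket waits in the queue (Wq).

First, compute utilization: ρ = λ/μ = 4.0/11.8 = 0.3390
For M/M/1: Wq = λ/(μ(μ-λ))
Wq = 4.0/(11.8 × (11.8-4.0))
Wq = 4.0/(11.8 × 7.80)
Wq = 0.04346 hours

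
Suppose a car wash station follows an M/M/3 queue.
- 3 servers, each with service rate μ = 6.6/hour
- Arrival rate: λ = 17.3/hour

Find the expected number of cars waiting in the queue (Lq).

Traffic intensity: ρ = λ/(cμ) = 17.3/(3×6.6) = 0.8737
Since ρ = 0.8737 < 1, system is stable.
Offered load a = λ/μ = cρ = 17.3/6.6 = 2.6212
P₀ = [ Σₙ₌₀^2 aⁿ/n! + a^3/(3!(1-ρ)) ]⁻¹
Σ = a^0/0! + a^1/1! + a^2/2! = 1.0000 + 2.6212 + 3.4354 = 7.0566
a^3/(3!(1-ρ)) = 18.00970/(6 × 0.1262626) = 23.7728
P₀ = 1/(7.0566 + 23.7728) = 0.03244
Lq = P₀·a^3·ρ / (3!(1-ρ)²) = 0.0324366 × 18.0097 × 0.873737 / (6 × 0.0159423) = 5.3361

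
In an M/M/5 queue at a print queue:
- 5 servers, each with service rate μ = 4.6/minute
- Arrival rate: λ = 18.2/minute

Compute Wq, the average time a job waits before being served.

Traffic intensity: ρ = λ/(cμ) = 18.2/(5×4.6) = 0.7913
Since ρ = 0.7913 < 1, system is stable.
Offered load a = λ/μ = cρ = 18.2/4.6 = 3.9565
P₀ = [ Σₙ₌₀^4 aⁿ/n! + a^5/(5!(1-ρ)) ]⁻¹
Σ = a^0/0! + a^1/1! + a^2/2! + a^3/3! + a^4/4! = 1.000000 + 3.956522 + 7.827032 + 10.32261 + 10.21041 = 33.3166
a^5/(5!(1-ρ)) = 969.54458/(120 × 0.20869565) = 38.7145
P₀ = 1/(33.3166 + 38.7145) = 0.01388
Lq = P₀·a^5·ρ / (5!(1-ρ)²) = 0.013883 × 969.5446 × 0.79130 / (120 × 0.043554) = 2.0379
Wq = Lq/λ = 2.0379/18.2 = 0.1120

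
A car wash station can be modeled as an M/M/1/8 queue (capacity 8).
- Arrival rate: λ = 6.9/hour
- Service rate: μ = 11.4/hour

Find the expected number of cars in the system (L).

ρ = λ/μ = 6.9/11.4 = 0.60526
P₀ = (1-ρ)/(1-ρ^(K+1)) = (1-0.60526)/(1-0.60526^9) = 0.39474/0.98910 = 0.3991
P_K = P₀×ρ^K = 0.3991 × 0.60526^8 = 0.3991 × 0.01801 = 0.007188
L = ρ[1 - (K+1)ρ^K + Kρ^(K+1)] / [(1-ρ)(1-ρ^(K+1))]
L = 0.60526 × (1 - 9×0.01801 + 8×0.01090) / ((1 - 0.60526) × (1 - 0.01090)) = 1.4341 cars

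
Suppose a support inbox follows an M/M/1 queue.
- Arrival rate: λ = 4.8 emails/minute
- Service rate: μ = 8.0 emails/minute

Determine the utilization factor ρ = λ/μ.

Server utilization: ρ = λ/μ
ρ = 4.8/8.0 = 0.6000
The server is busy 60.00% of the time.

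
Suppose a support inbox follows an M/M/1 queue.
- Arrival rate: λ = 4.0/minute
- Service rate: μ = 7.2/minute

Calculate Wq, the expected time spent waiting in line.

First, compute utilization: ρ = λ/μ = 4.0/7.2 = 0.5556
For M/M/1: Wq = λ/(μ(μ-λ))
Wq = 4.0/(7.2 × (7.2-4.0))
Wq = 4.0/(7.2 × 3.20)
Wq = 0.1736 minutes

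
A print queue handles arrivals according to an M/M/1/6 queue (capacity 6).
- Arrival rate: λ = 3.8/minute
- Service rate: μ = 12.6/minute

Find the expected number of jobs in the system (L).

ρ = λ/μ = 3.8/12.6 = 0.301587
P₀ = (1-ρ)/(1-ρ^(K+1)) = (1-0.301587)/(1-0.301587^7) = 0.69841/0.99977 = 0.6986
P_K = P₀×ρ^K = 0.6986 × 0.301587^6 = 0.6986 × 0.0007524 = 0.0005256
L = ρ[1 - (K+1)ρ^K + Kρ^(K+1)] / [(1-ρ)(1-ρ^(K+1))]
L = 0.301587 × (1 - 7×0.0007524 + 6×0.0002269) / ((1 - 0.301587) × (1 - 0.0002269)) = 0.4302 jobs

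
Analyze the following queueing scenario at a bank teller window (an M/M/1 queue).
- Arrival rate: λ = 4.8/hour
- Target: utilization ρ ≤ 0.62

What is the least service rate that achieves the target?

ρ = λ/μ, so μ = λ/ρ
μ ≥ 4.8/0.62 = 7.7419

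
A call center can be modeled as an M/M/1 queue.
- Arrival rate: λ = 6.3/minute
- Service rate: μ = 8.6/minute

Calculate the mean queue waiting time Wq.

First, compute utilization: ρ = λ/μ = 6.3/8.6 = 0.7326
For M/M/1: Wq = λ/(μ(μ-λ))
Wq = 6.3/(8.6 × (8.6-6.3))
Wq = 6.3/(8.6 × 2.30)
Wq = 0.3185 minutes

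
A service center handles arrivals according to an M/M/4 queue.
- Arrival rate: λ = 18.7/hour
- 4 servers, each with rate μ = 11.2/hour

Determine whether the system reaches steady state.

Stability requires ρ = λ/(cμ) < 1
ρ = 18.7/(4 × 11.2) = 18.7/44.80 = 0.4174
Since 0.4174 < 1, the system is STABLE.
The servers are busy 41.74% of the time.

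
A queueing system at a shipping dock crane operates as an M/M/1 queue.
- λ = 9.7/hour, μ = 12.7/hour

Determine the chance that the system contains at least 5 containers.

ρ = λ/μ = 9.7/12.7 = 0.76378
P(N ≥ n) = ρⁿ
P(N ≥ 5) = 0.76378^5
P(N ≥ 5) = 0.2599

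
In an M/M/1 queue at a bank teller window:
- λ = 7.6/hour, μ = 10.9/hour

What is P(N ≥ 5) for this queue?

ρ = λ/μ = 7.6/10.9 = 0.69725
P(N ≥ n) = ρⁿ
P(N ≥ 5) = 0.69725^5
P(N ≥ 5) = 0.1648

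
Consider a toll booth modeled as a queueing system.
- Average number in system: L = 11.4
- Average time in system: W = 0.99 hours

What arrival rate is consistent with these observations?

Little's Law: L = λW, so λ = L/W
λ = 11.4/0.99 = 11.5152 vehicles/hour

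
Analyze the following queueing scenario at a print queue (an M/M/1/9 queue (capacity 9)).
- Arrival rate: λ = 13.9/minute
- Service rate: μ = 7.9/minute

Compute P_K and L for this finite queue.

ρ = λ/μ = 13.9/7.9 = 1.7595
P₀ = (1-ρ)/(1-ρ^(K+1)) = (1-1.7595)/(1-1.7595^10) = -0.7595/-283.3758 = 0.002680
P_K = P₀×ρ^K = 0.0026802 × 1.7595^9 = 0.0026802 × 161.6231 = 0.4332
Blocking probability P_9 = 0.4332 (43.32%)
L = ρ[1 - (K+1)ρ^K + Kρ^(K+1)] / [(1-ρ)(1-ρ^(K+1))]
L = 1.7595 × (1 - 10×161.6231 + 9×284.3758) / ((1 - 1.7595) × (1 - 284.3758)) = 7.7186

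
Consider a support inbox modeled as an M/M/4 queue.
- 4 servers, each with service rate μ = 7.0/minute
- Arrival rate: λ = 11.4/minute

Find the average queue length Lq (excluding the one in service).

Traffic intensity: ρ = λ/(cμ) = 11.4/(4×7.0) = 0.4071
Since ρ = 0.4071 < 1, system is stable.
Offered load a = λ/μ = cρ = 11.4/7.0 = 1.6286
P₀ = [ Σₙ₌₀^3 aⁿ/n! + a^4/(4!(1-ρ)) ]⁻¹
Σ = a^0/0! + a^1/1! + a^2/2! + a^3/3! = 1.0000 + 1.6286 + 1.3261 + 0.7199 = 4.6746
a^4/(4!(1-ρ)) = 7.0344/(24 × 0.59286) = 0.4944
P₀ = 1/(4.6746 + 0.4944) = 0.1935
Lq = P₀·a^4·ρ / (4!(1-ρ)²) = 0.19346 × 7.0344 × 0.40714 / (24 × 0.35148) = 0.06568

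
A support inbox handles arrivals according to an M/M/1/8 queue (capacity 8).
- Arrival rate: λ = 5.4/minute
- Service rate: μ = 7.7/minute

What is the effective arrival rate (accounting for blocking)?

ρ = λ/μ = 5.4/7.7 = 0.7013
P₀ = (1-ρ)/(1-ρ^(K+1)) = (1-0.7013)/(1-0.7013^9) = 0.2987/0.9590 = 0.3115
P_K = P₀×ρ^K = 0.31148 × 0.7013^8 = 0.31148 × 0.058510 = 0.01822
λ_eff = λ(1-P_K) = 5.4 × (1 - 0.01822) = 5.4 × 0.98178 = 5.3016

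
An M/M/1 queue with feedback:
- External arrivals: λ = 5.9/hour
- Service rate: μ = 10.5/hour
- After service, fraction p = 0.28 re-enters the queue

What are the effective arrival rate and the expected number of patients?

Effective arrival rate: λ_eff = λ/(1-p) = 5.9/(1-0.28) = 5.9/0.72 = 8.19444
ρ = λ_eff/μ = 8.19444/10.5 = 0.780423
L = ρ/(1-ρ) = 0.780423/(1-0.780423) = 3.5542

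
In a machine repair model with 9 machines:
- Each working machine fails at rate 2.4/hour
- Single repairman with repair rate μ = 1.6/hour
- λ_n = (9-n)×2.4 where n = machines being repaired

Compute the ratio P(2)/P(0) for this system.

P(2)/P(0) = ∏_{i=0}^{2-1} λ_i/μ_{i+1}
= (9-0)×2.4/1.6 × (9-1)×2.4/1.6
= 162.0000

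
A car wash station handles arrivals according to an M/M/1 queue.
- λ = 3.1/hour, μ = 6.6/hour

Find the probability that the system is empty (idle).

ρ = λ/μ = 3.1/6.6 = 0.4697
P(0) = 1 - ρ = 1 - 0.4697 = 0.5303
The server is idle 53.03% of the time.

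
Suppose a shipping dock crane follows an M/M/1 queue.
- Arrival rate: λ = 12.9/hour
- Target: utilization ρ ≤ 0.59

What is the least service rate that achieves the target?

ρ = λ/μ, so μ = λ/ρ
μ ≥ 12.9/0.59 = 21.8644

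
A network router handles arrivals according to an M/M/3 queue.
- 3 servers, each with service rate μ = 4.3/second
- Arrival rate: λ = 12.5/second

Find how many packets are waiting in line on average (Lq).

Traffic intensity: ρ = λ/(cμ) = 12.5/(3×4.3) = 0.9690
Since ρ = 0.9690 < 1, system is stable.
Offered load a = λ/μ = cρ = 12.5/4.3 = 2.9070
P₀ = [ Σₙ₌₀^2 aⁿ/n! + a^3/(3!(1-ρ)) ]⁻¹
Σ = a^0/0! + a^1/1! + a^2/2! = 1.00000 + 2.90698 + 4.22526 = 8.1322
a^3/(3!(1-ρ)) = 24.56545/(6 × 0.03100775) = 132.0393
P₀ = 1/(8.1322 + 132.0393) = 0.007134
Lq = P₀·a^3·ρ / (3!(1-ρ)²) = 0.007134117 × 24.56545 × 0.9689922 / (6 × 0.0009614807) = 29.4370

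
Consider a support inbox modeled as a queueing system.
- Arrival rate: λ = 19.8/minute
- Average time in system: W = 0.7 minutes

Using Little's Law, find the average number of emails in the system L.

Little's Law: L = λW
L = 19.8 × 0.7 = 13.8600 emails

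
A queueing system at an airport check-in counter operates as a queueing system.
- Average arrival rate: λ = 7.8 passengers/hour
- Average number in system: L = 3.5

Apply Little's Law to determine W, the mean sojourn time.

Little's Law: L = λW, so W = L/λ
W = 3.5/7.8 = 0.4487 hours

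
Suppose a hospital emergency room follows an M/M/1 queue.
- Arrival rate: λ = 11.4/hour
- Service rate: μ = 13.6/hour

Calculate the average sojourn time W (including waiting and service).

First, compute utilization: ρ = λ/μ = 11.4/13.6 = 0.8382
For M/M/1: W = 1/(μ-λ)
W = 1/(13.6-11.4) = 1/2.20
W = 0.4545 hours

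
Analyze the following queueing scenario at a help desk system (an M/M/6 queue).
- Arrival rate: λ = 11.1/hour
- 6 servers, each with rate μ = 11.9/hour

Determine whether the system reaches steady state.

Stability requires ρ = λ/(cμ) < 1
ρ = 11.1/(6 × 11.9) = 11.1/71.40 = 0.1555
Since 0.1555 < 1, the system is STABLE.
The servers are busy 15.55% of the time.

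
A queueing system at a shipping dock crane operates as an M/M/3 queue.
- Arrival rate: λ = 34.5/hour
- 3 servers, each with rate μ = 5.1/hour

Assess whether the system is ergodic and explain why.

Stability requires ρ = λ/(cμ) < 1
ρ = 34.5/(3 × 5.1) = 34.5/15.30 = 2.2549
Since 2.2549 ≥ 1, the system is UNSTABLE.
Need c > λ/μ = 34.5/5.1 = 6.76.
Minimum servers needed: c = 7.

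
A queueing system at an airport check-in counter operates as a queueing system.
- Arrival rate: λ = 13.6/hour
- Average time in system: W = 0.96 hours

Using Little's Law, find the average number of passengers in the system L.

Little's Law: L = λW
L = 13.6 × 0.96 = 13.0560 passengers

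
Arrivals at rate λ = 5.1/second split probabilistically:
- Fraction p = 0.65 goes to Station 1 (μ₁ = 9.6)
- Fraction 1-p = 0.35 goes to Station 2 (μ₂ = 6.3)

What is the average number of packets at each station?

Effective rates: λ₁ = 5.1×0.65 = 3.315, λ₂ = 5.1×0.35 = 1.785
Station 1: ρ₁ = 3.315/9.6 = 0.3453, L₁ = ρ₁/(1-ρ₁) = 0.3453/(1-0.3453) = 0.5274
Station 2: ρ₂ = 1.785/6.3 = 0.2833, L₂ = ρ₂/(1-ρ₂) = 0.2833/(1-0.2833) = 0.3953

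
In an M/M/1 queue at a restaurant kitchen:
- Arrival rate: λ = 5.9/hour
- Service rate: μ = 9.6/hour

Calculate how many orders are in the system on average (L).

ρ = λ/μ = 5.9/9.6 = 0.6146
For M/M/1: L = λ/(μ-λ)
L = 5.9/(9.6-5.9) = 5.9/3.70
L = 1.5946 orders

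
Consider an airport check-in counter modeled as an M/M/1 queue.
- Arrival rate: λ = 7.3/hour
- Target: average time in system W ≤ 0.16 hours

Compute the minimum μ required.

For M/M/1: W = 1/(μ-λ)
Need W ≤ 0.16, so 1/(μ-λ) ≤ 0.16
μ - λ ≥ 1/0.16 = 6.2500
μ ≥ 7.3 + 6.2500 = 13.5500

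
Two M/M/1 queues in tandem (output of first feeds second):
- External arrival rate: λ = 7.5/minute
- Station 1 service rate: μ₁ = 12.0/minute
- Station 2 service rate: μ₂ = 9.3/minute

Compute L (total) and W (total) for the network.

By Jackson's theorem, each station behaves as independent M/M/1.
Station 1: ρ₁ = 7.5/12.0 = 0.6250, L₁ = ρ₁/(1-ρ₁) = λ/(μ₁-λ) = 7.5/4.50 = 1.66667
Station 2: ρ₂ = 7.5/9.3 = 0.8065, L₂ = ρ₂/(1-ρ₂) = λ/(μ₂-λ) = 7.5/1.80 = 4.16667
Total: L = L₁ + L₂ = 1.66667 + 4.16667 = 5.8333
W = L/λ = 5.8333/7.5 = 0.7778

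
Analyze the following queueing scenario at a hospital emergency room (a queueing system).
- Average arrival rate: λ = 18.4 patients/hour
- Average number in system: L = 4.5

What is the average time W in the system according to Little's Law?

Little's Law: L = λW, so W = L/λ
W = 4.5/18.4 = 0.2446 hours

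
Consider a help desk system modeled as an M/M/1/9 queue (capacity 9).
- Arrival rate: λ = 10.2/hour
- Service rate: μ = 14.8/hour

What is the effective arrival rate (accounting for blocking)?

ρ = λ/μ = 10.2/14.8 = 0.68919
P₀ = (1-ρ)/(1-ρ^(K+1)) = (1-0.68919)/(1-0.68919^10) = 0.3108/0.9758 = 0.3185
P_K = P₀×ρ^K = 0.3185 × 0.68919^9 = 0.3185 × 0.03508 = 0.01117
λ_eff = λ(1-P_K) = 10.2 × (1 - 0.011173) = 10.2 × 0.988827 = 10.0860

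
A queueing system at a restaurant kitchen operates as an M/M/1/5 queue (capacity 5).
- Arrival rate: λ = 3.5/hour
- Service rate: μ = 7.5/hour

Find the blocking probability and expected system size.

ρ = λ/μ = 3.5/7.5 = 0.46667
P₀ = (1-ρ)/(1-ρ^(K+1)) = (1-0.46667)/(1-0.46667^6) = 0.5333/0.9897 = 0.5389
P_K = P₀×ρ^K = 0.5389 × 0.46667^5 = 0.5389 × 0.02213 = 0.01193
Blocking probability P_5 = 0.01193 (1.19%)
L = ρ[1 - (K+1)ρ^K + Kρ^(K+1)] / [(1-ρ)(1-ρ^(K+1))]
L = 0.46667 × (1 - 6×0.02213 + 5×0.01033) / ((1 - 0.46667) × (1 - 0.01033)) = 0.8124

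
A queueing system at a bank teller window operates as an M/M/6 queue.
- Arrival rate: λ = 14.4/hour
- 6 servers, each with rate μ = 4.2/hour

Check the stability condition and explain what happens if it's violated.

Stability requires ρ = λ/(cμ) < 1
ρ = 14.4/(6 × 4.2) = 14.4/25.20 = 0.5714
Since 0.5714 < 1, the system is STABLE.
The servers are busy 57.14% of the time.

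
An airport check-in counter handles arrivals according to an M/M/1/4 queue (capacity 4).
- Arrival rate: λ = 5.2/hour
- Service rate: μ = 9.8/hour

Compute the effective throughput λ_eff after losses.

ρ = λ/μ = 5.2/9.8 = 0.5306
P₀ = (1-ρ)/(1-ρ^(K+1)) = (1-0.5306)/(1-0.5306^5) = 0.4694/0.9579 = 0.4900
P_K = P₀×ρ^K = 0.4900 × 0.5306^4 = 0.4900 × 0.07926 = 0.03884
λ_eff = λ(1-P_K) = 5.2 × (1 - 0.03884) = 5.2 × 0.96116 = 4.9980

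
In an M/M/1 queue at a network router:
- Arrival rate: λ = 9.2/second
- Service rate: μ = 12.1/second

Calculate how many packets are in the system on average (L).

ρ = λ/μ = 9.2/12.1 = 0.7603
For M/M/1: L = λ/(μ-λ)
L = 9.2/(12.1-9.2) = 9.2/2.90
L = 3.1724 packets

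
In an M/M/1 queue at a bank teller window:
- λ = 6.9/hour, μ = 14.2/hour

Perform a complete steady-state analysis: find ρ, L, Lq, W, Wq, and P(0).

Step 1: ρ = λ/μ = 6.9/14.2 = 0.4859
Step 2: L = λ/(μ-λ) = 6.9/7.30 = 0.9452
Step 3: Lq = λ²/(μ(μ-λ)) = 47.61/(14.2×7.30) = 0.4593
Step 4: W = 1/(μ-λ) = 1/7.30 = 0.13699
Step 5: Wq = λ/(μ(μ-λ)) = 6.9/(14.2×7.30) = 0.06656
Step 6: P(0) = 1-ρ = 0.5141
Verify: L = λW = 6.9×0.13699 = 0.9452 ✔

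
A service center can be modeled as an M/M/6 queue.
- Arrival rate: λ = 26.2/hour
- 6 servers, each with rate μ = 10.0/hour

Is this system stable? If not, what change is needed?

Stability requires ρ = λ/(cμ) < 1
ρ = 26.2/(6 × 10.0) = 26.2/60.00 = 0.4367
Since 0.4367 < 1, the system is STABLE.
The servers are busy 43.67% of the time.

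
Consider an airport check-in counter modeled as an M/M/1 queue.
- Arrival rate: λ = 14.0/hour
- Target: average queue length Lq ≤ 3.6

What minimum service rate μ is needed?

For M/M/1: Lq = λ²/(μ(μ-λ))
Need Lq ≤ 3.6, i.e. μ(μ-λ) ≥ λ²/3.6
μ² - 14.0μ - 196.00/3.6 ≥ 0  →  μ² - 14.0μ - 54.44444 ≥ 0
Quadratic formula (positive root): μ = [λ + √(λ² + 4×54.44444)]/2
Discriminant: 196.00 + 4×54.44444 = 413.7778, √413.7778 = 20.34153
μ ≥ (14.0 + 20.34153)/2 = 17.1708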